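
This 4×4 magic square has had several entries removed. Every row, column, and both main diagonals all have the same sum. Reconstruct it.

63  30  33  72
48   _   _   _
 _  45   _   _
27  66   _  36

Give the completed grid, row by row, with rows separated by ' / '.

63 30 33 72 / 48 57 54 39 / 60 45 42 51 / 27 66 69 36

Row 1 is already complete: 63 + 30 + 33 + 72 = 198, so that is the magic constant.
Row 4 must total 198; the given cells sum to 129, so (4,3) = 69.
Column 1: 63 + 48 + 27 + ? = 198, so (3,1) = 60.
Column 2 must total 198; the given cells sum to 141, so (2,2) = 57.
Using main diagonal: 63 + 57 + 36 + ? → (3,3) = 198 − 156 = 42.
Anti-diagonal must total 198; the given cells sum to 144, so (2,3) = 54.
Row 2 must total 198; the given cells sum to 159, so (2,4) = 39.
Row 3 needs 198; the known cells sum to 147, so (3,4) = 51.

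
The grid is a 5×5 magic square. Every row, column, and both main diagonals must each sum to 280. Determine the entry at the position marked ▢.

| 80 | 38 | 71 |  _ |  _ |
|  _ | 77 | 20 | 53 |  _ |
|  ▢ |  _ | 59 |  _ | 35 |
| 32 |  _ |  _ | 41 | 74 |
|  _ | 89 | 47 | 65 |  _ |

Using column 3: 71 + 20 + 59 + 47 + ? → (4,3) = 280 − 197 = 83.
Main diagonal needs 280; the known cells sum to 257, so (5,5) = 23.
From row 4, 280 − (32 + 83 + 41 + 74) gives (4,2) = 50.
Row 5 needs 280; the known cells sum to 224, so (5,1) = 56.
The remaining cell in column 2 is (3,2) = 280 − 254 = 26.
From anti-diagonal, 280 − (53 + 59 + 50 + 56) gives (1,5) = 62.
From row 1, 280 − (80 + 38 + 71 + 62) gives (1,4) = 29.
Using column 4: 29 + 53 + 41 + 65 + ? → (3,4) = 280 − 188 = 92.
Column 5: 62 + 35 + 74 + 23 + ? = 280, so (2,5) = 86.
From row 2, 280 − (77 + 20 + 53 + 86) gives (2,1) = 44.
Using row 3: 26 + 59 + 92 + 35 + ? → (3,1) = 280 − 212 = 68.

68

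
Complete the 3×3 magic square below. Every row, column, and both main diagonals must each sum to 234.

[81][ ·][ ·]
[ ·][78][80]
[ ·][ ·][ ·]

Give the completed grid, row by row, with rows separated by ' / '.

Row 2 needs 234; the known cells sum to 158, so (2,1) = 76.
The remaining cell in column 1 is (3,1) = 234 − 157 = 77.
Main diagonal must total 234; the given cells sum to 159, so (3,3) = 75.
Anti-diagonal: 78 + 77 + ? = 234, so (1,3) = 79.
Row 1 needs 234; the known cells sum to 160, so (1,2) = 74.
Row 3 must total 234; the given cells sum to 152, so (3,2) = 82.

81 74 79 / 76 78 80 / 77 82 75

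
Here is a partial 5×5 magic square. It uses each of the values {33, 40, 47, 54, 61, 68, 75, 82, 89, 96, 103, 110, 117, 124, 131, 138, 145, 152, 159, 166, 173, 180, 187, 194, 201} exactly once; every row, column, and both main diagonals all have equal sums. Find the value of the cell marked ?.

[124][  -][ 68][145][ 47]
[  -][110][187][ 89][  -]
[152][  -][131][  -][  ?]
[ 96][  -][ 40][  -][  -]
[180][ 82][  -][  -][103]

75

The 25 entries sum to 2925, so each line sums to 2925/5 = 585.
The remaining cell in row 1 is (1,2) = 585 − 384 = 201.
Column 1: 124 + 152 + 96 + 180 + ? = 585, so (2,1) = 33.
Column 3 needs 585; the known cells sum to 426, so (5,3) = 159.
The remaining cell in main diagonal is (4,4) = 585 − 468 = 117.
Using anti-diagonal: 47 + 89 + 131 + 180 + ? → (4,2) = 585 − 447 = 138.
Row 2: 33 + 110 + 187 + 89 + ? = 585, so (2,5) = 166.
From row 4, 585 − (96 + 138 + 40 + 117) gives (4,5) = 194.
The remaining cell in row 5 is (5,4) = 585 − 524 = 61.
Using column 2: 201 + 110 + 138 + 82 + ? → (3,2) = 585 − 531 = 54.
Column 4 needs 585; the known cells sum to 412, so (3,4) = 173.
The remaining cell in column 5 is (3,5) = 585 − 510 = 75.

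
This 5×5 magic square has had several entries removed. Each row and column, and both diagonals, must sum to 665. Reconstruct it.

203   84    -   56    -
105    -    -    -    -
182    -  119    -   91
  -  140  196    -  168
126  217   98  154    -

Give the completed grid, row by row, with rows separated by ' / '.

203 84 175 56 147 / 105 161 77 133 189 / 182 63 119 210 91 / 49 140 196 112 168 / 126 217 98 154 70

Row 5 must total 665; the given cells sum to 595, so (5,5) = 70.
The remaining cell in column 1 is (4,1) = 665 − 616 = 49.
Row 4 must total 665; the given cells sum to 553, so (4,4) = 112.
Main diagonal: 203 + 119 + 112 + 70 + ? = 665, so (2,2) = 161.
The remaining cell in column 2 is (3,2) = 665 − 602 = 63.
From row 3, 665 − (182 + 63 + 119 + 91) gives (3,4) = 210.
Using column 4: 56 + 210 + 112 + 154 + ? → (2,4) = 665 − 532 = 133.
From anti-diagonal, 665 − (133 + 119 + 140 + 126) gives (1,5) = 147.
Row 1 needs 665; the known cells sum to 490, so (1,3) = 175.
Column 3 needs 665; the known cells sum to 588, so (2,3) = 77.
Column 5: 147 + 91 + 168 + 70 + ? = 665, so (2,5) = 189.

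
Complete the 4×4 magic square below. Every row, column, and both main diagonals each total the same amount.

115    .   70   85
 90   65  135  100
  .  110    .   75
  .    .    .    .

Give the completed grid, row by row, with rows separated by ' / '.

Row 2 is already complete: 90 + 65 + 135 + 100 = 390, so that is the magic constant.
Using row 1: 115 + 70 + 85 + ? → (1,2) = 390 − 270 = 120.
Using column 2: 120 + 65 + 110 + ? → (4,2) = 390 − 295 = 95.
From column 4, 390 − (85 + 100 + 75) gives (4,4) = 130.
Using main diagonal: 115 + 65 + 130 + ? → (3,3) = 390 − 310 = 80.
Anti-diagonal needs 390; the known cells sum to 330, so (4,1) = 60.
Using row 3: 110 + 80 + 75 + ? → (3,1) = 390 − 265 = 125.
From row 4, 390 − (60 + 95 + 130) gives (4,3) = 105.

115 120 70 85 / 90 65 135 100 / 125 110 80 75 / 60 95 105 130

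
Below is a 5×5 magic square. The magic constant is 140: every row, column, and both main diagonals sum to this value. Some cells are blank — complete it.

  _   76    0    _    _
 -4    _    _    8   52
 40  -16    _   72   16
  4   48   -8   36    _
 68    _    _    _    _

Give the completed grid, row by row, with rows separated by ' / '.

The remaining cell in row 3 is (3,3) = 140 − 112 = 28.
Row 4 needs 140; the known cells sum to 80, so (4,5) = 60.
Column 1: -4 + 40 + 4 + 68 + ? = 140, so (1,1) = 32.
Using anti-diagonal: 8 + 28 + 48 + 68 + ? → (1,5) = 140 − 152 = -12.
Row 1 must total 140; the given cells sum to 96, so (1,4) = 44.
Column 4 must total 140; the given cells sum to 160, so (5,4) = -20.
The remaining cell in column 5 is (5,5) = 140 − 116 = 24.
Main diagonal: 32 + 28 + 36 + 24 + ? = 140, so (2,2) = 20.
Row 2 must total 140; the given cells sum to 76, so (2,3) = 64.
From column 2, 140 − (76 + 20 + (-16) + 48) gives (5,2) = 12.
Using column 3: 0 + 64 + 28 + (-8) + ? → (5,3) = 140 − 84 = 56.

32 76 0 44 -12 / -4 20 64 8 52 / 40 -16 28 72 16 / 4 48 -8 36 60 / 68 12 56 -20 24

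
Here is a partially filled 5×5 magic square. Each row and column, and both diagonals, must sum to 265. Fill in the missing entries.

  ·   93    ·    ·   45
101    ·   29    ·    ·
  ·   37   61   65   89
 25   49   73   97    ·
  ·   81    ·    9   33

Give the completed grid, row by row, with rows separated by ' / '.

69 93 17 41 45 / 101 5 29 53 77 / 13 37 61 65 89 / 25 49 73 97 21 / 57 81 85 9 33

The remaining cell in row 3 is (3,1) = 265 − 252 = 13.
The remaining cell in row 4 is (4,5) = 265 − 244 = 21.
The remaining cell in column 2 is (2,2) = 265 − 260 = 5.
Column 5: 45 + 89 + 21 + 33 + ? = 265, so (2,5) = 77.
The remaining cell in main diagonal is (1,1) = 265 − 196 = 69.
Row 2 must total 265; the given cells sum to 212, so (2,4) = 53.
Column 1: 69 + 101 + 13 + 25 + ? = 265, so (5,1) = 57.
The remaining cell in column 4 is (1,4) = 265 − 224 = 41.
From row 1, 265 − (69 + 93 + 41 + 45) gives (1,3) = 17.
Row 5: 57 + 81 + 9 + 33 + ? = 265, so (5,3) = 85.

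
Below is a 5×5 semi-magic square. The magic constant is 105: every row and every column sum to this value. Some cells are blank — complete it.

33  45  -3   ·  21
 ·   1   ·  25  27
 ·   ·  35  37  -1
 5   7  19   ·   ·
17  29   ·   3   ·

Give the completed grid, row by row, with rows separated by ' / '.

Using row 1: 33 + 45 + (-3) + 21 + ? → (1,4) = 105 − 96 = 9.
Column 2 must total 105; the given cells sum to 82, so (3,2) = 23.
Column 4 needs 105; the known cells sum to 74, so (4,4) = 31.
Row 3 must total 105; the given cells sum to 94, so (3,1) = 11.
Row 4 must total 105; the given cells sum to 62, so (4,5) = 43.
Column 1 needs 105; the known cells sum to 66, so (2,1) = 39.
Using column 5: 21 + 27 + (-1) + 43 + ? → (5,5) = 105 − 90 = 15.
Row 2 must total 105; the given cells sum to 92, so (2,3) = 13.
The remaining cell in row 5 is (5,3) = 105 − 64 = 41.

33 45 -3 9 21 / 39 1 13 25 27 / 11 23 35 37 -1 / 5 7 19 31 43 / 17 29 41 3 15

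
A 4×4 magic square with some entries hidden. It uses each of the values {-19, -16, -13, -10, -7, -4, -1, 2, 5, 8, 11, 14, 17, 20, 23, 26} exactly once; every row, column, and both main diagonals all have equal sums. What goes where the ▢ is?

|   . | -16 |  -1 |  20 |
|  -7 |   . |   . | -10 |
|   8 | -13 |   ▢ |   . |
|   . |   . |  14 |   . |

The 16 entries sum to 56, so each line sums to 56/4 = 14.
Row 1 needs 14; the known cells sum to 3, so (1,1) = 11.
Using column 1: 11 + (-7) + 8 + ? → (4,1) = 14 − 12 = 2.
Anti-diagonal must total 14; the given cells sum to 9, so (2,3) = 5.
Row 2 needs 14; the known cells sum to -12, so (2,2) = 26.
The remaining cell in column 2 is (4,2) = 14 − (-3) = 17.
From column 3, 14 − (-1 + 5 + 14) gives (3,3) = -4.

-4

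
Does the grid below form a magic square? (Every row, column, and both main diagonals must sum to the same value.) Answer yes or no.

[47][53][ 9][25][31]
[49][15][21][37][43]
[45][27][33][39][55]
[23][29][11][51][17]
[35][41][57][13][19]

No — anti-diagonal sums to 165 but column 1 sums to 199.

Row 1: 47 + 53 + 9 + 25 + 31 = 165.
Row 2: 49 + 15 + 21 + 37 + 43 = 165.
Row 3: 45 + 27 + 33 + 39 + 55 = 199.
Row 4: 23 + 29 + 11 + 51 + 17 = 131.
Row 5: 35 + 41 + 57 + 13 + 19 = 165.
Column 1: 47 + 49 + 45 + 23 + 35 = 199.
Column 2: 53 + 15 + 27 + 29 + 41 = 165.
Column 3: 9 + 21 + 33 + 11 + 57 = 131.
Column 4: 25 + 37 + 39 + 51 + 13 = 165.
Column 5: 31 + 43 + 55 + 17 + 19 = 165.
Main diagonal: 47 + 15 + 33 + 51 + 19 = 165.
Anti-diagonal: 31 + 37 + 33 + 29 + 35 = 165.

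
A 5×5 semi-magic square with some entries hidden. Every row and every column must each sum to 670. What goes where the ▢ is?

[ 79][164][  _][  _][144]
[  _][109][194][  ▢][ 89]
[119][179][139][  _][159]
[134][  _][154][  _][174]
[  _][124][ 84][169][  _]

129

Row 3 needs 670; the known cells sum to 596, so (3,4) = 74.
From column 2, 670 − (164 + 109 + 179 + 124) gives (4,2) = 94.
Column 3: 194 + 139 + 154 + 84 + ? = 670, so (1,3) = 99.
Using column 5: 144 + 89 + 159 + 174 + ? → (5,5) = 670 − 566 = 104.
Row 1: 79 + 164 + 99 + 144 + ? = 670, so (1,4) = 184.
Using row 4: 134 + 94 + 154 + 174 + ? → (4,4) = 670 − 556 = 114.
Row 5 needs 670; the known cells sum to 481, so (5,1) = 189.
Column 1 must total 670; the given cells sum to 521, so (2,1) = 149.
The remaining cell in column 4 is (2,4) = 670 − 541 = 129.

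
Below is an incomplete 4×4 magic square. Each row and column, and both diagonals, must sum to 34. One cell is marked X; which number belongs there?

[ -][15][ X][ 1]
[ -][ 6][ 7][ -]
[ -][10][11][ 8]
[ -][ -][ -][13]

Row 3 needs 34; the known cells sum to 29, so (3,1) = 5.
The remaining cell in column 2 is (4,2) = 34 − 31 = 3.
The remaining cell in column 4 is (2,4) = 34 − 22 = 12.
The remaining cell in main diagonal is (1,1) = 34 − 30 = 4.
Anti-diagonal must total 34; the given cells sum to 18, so (4,1) = 16.
From row 1, 34 − (4 + 15 + 1) gives (1,3) = 14.

14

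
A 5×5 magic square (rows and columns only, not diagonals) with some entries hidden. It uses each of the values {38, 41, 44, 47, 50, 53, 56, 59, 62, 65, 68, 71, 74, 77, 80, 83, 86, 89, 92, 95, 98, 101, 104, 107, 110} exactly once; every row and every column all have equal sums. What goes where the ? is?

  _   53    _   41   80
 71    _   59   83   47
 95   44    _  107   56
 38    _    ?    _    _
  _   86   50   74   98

The 25 entries sum to 1850, so each line sums to 1850/5 = 370.
Using row 2: 71 + 59 + 83 + 47 + ? → (2,2) = 370 − 260 = 110.
From row 3, 370 − (95 + 44 + 107 + 56) gives (3,3) = 68.
Using row 5: 86 + 50 + 74 + 98 + ? → (5,1) = 370 − 308 = 62.
Column 1 needs 370; the known cells sum to 266, so (1,1) = 104.
Using column 2: 53 + 110 + 44 + 86 + ? → (4,2) = 370 − 293 = 77.
Column 4: 41 + 83 + 107 + 74 + ? = 370, so (4,4) = 65.
Column 5: 80 + 47 + 56 + 98 + ? = 370, so (4,5) = 89.
Using row 1: 104 + 53 + 41 + 80 + ? → (1,3) = 370 − 278 = 92.
Row 4 needs 370; the known cells sum to 269, so (4,3) = 101.

101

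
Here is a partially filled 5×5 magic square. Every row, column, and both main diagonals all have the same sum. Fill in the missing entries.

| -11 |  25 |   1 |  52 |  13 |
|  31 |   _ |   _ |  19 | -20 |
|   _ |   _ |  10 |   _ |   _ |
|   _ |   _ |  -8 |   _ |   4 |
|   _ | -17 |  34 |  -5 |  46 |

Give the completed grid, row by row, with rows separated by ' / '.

Row 1 is already complete: -11 + 25 + 1 + 52 + 13 = 80, so that is the magic constant.
Row 5: -17 + 34 + (-5) + 46 + ? = 80, so (5,1) = 22.
Using column 3: 1 + 10 + (-8) + 34 + ? → (2,3) = 80 − 37 = 43.
The remaining cell in column 5 is (3,5) = 80 − 43 = 37.
The remaining cell in anti-diagonal is (4,2) = 80 − 64 = 16.
Row 2: 31 + 43 + 19 + (-20) + ? = 80, so (2,2) = 7.
From column 2, 80 − (25 + 7 + 16 + (-17)) gives (3,2) = 49.
Main diagonal must total 80; the given cells sum to 52, so (4,4) = 28.
The remaining cell in row 4 is (4,1) = 80 − 40 = 40.
Column 1 must total 80; the given cells sum to 82, so (3,1) = -2.
From column 4, 80 − (52 + 19 + 28 + (-5)) gives (3,4) = -14.

-11 25 1 52 13 / 31 7 43 19 -20 / -2 49 10 -14 37 / 40 16 -8 28 4 / 22 -17 34 -5 46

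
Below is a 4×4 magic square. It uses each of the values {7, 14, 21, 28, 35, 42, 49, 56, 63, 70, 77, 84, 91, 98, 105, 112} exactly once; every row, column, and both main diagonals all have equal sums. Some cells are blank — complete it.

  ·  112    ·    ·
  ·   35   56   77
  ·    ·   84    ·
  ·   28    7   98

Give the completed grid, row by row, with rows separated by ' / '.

21 112 91 14 / 70 35 56 77 / 42 63 84 49 / 105 28 7 98

The 16 entries sum to 952, so each line sums to 952/4 = 238.
Using row 2: 35 + 56 + 77 + ? → (2,1) = 238 − 168 = 70.
Row 4 needs 238; the known cells sum to 133, so (4,1) = 105.
Column 2: 112 + 35 + 28 + ? = 238, so (3,2) = 63.
Column 3 must total 238; the given cells sum to 147, so (1,3) = 91.
Main diagonal: 35 + 84 + 98 + ? = 238, so (1,1) = 21.
The remaining cell in anti-diagonal is (1,4) = 238 − 224 = 14.
Column 1 needs 238; the known cells sum to 196, so (3,1) = 42.
The remaining cell in column 4 is (3,4) = 238 − 189 = 49.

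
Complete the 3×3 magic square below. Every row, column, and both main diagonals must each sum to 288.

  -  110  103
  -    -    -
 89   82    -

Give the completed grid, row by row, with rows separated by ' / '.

The remaining cell in row 1 is (1,1) = 288 − 213 = 75.
The remaining cell in row 3 is (3,3) = 288 − 171 = 117.
From column 1, 288 − (75 + 89) gives (2,1) = 124.
From column 2, 288 − (110 + 82) gives (2,2) = 96.
Column 3: 103 + 117 + ? = 288, so (2,3) = 68.

75 110 103 / 124 96 68 / 89 82 117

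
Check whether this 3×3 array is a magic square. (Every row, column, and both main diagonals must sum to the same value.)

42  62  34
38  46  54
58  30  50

Yes

Row 1: 42 + 62 + 34 = 138.
Row 2: 38 + 46 + 54 = 138.
Row 3: 58 + 30 + 50 = 138.
Column 1: 42 + 38 + 58 = 138.
Column 2: 62 + 46 + 30 = 138.
Column 3: 34 + 54 + 50 = 138.
Main diagonal: 42 + 46 + 50 = 138.
Anti-diagonal: 34 + 46 + 58 = 138.
All lines sum to 138.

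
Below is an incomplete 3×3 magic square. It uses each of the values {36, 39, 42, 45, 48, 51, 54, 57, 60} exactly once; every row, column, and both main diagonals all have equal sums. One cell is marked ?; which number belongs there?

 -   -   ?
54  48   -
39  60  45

The 9 entries sum to 432, so each line sums to 432/3 = 144.
The remaining cell in row 2 is (2,3) = 144 − 102 = 42.
Column 1: 54 + 39 + ? = 144, so (1,1) = 51.
Column 2 must total 144; the given cells sum to 108, so (1,2) = 36.
Column 3 must total 144; the given cells sum to 87, so (1,3) = 57.

57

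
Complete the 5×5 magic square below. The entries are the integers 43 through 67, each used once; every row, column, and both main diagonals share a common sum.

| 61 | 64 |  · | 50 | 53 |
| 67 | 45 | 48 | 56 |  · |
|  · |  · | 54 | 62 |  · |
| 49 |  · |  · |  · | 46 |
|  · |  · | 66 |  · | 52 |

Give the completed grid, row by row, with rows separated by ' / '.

The entries are 43 through 67, which sum to 1375, so each line sums to 1375/5 = 275.
Row 1 needs 275; the known cells sum to 228, so (1,3) = 47.
Row 2 needs 275; the known cells sum to 216, so (2,5) = 59.
Using column 3: 47 + 48 + 54 + 66 + ? → (4,3) = 275 − 215 = 60.
The remaining cell in column 5 is (3,5) = 275 − 210 = 65.
Main diagonal needs 275; the known cells sum to 212, so (4,4) = 63.
From row 4, 275 − (49 + 60 + 63 + 46) gives (4,2) = 57.
Column 4 needs 275; the known cells sum to 231, so (5,4) = 44.
From anti-diagonal, 275 − (53 + 56 + 54 + 57) gives (5,1) = 55.
From row 5, 275 − (55 + 66 + 44 + 52) gives (5,2) = 58.
Column 1: 61 + 67 + 49 + 55 + ? = 275, so (3,1) = 43.
The remaining cell in column 2 is (3,2) = 275 − 224 = 51.

61 64 47 50 53 / 67 45 48 56 59 / 43 51 54 62 65 / 49 57 60 63 46 / 55 58 66 44 52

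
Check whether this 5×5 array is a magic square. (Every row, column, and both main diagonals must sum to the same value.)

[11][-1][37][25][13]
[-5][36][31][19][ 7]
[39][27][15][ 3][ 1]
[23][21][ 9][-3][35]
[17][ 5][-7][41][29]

Row 1: 11 + (-1) + 37 + 25 + 13 = 85.
Row 2: -5 + 36 + 31 + 19 + 7 = 88.
Row 3: 39 + 27 + 15 + 3 + 1 = 85.
Row 4: 23 + 21 + 9 + (-3) + 35 = 85.
Row 5: 17 + 5 + (-7) + 41 + 29 = 85.
Column 1: 11 + (-5) + 39 + 23 + 17 = 85.
Column 2: -1 + 36 + 27 + 21 + 5 = 88.
Column 3: 37 + 31 + 15 + 9 + (-7) = 85.
Column 4: 25 + 19 + 3 + (-3) + 41 = 85.
Column 5: 13 + 7 + 1 + 35 + 29 = 85.
Main diagonal: 11 + 36 + 15 + (-3) + 29 = 88.
Anti-diagonal: 13 + 19 + 15 + 21 + 17 = 85.

No — column 2 sums to 88 but column 5 sums to 85.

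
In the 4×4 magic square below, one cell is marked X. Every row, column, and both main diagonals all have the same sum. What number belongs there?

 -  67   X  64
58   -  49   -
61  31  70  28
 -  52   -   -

Row 3 is complete and sums to 190; that is the magic constant.
The remaining cell in column 2 is (2,2) = 190 − 150 = 40.
Anti-diagonal: 64 + 49 + 31 + ? = 190, so (4,1) = 46.
The remaining cell in row 2 is (2,4) = 190 − 147 = 43.
Column 1 must total 190; the given cells sum to 165, so (1,1) = 25.
Column 4 needs 190; the known cells sum to 135, so (4,4) = 55.
From row 1, 190 − (25 + 67 + 64) gives (1,3) = 34.

34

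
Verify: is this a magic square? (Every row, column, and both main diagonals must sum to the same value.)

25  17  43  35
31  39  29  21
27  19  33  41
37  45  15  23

Yes

Row 1: 25 + 17 + 43 + 35 = 120.
Row 2: 31 + 39 + 29 + 21 = 120.
Row 3: 27 + 19 + 33 + 41 = 120.
Row 4: 37 + 45 + 15 + 23 = 120.
Column 1: 25 + 31 + 27 + 37 = 120.
Column 2: 17 + 39 + 19 + 45 = 120.
Column 3: 43 + 29 + 33 + 15 = 120.
Column 4: 35 + 21 + 41 + 23 = 120.
Main diagonal: 25 + 39 + 33 + 23 = 120.
Anti-diagonal: 35 + 29 + 19 + 37 = 120.
All lines sum to 120.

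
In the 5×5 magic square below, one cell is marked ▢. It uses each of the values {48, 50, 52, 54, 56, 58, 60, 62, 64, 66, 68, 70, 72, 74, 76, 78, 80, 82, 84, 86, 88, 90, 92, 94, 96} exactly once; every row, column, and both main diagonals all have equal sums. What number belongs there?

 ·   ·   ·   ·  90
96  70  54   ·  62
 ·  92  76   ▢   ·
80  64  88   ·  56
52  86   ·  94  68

50

The 25 entries sum to 1800, so each line sums to 1800/5 = 360.
From row 2, 360 − (96 + 70 + 54 + 62) gives (2,4) = 78.
Row 4 must total 360; the given cells sum to 288, so (4,4) = 72.
Using row 5: 52 + 86 + 94 + 68 + ? → (5,3) = 360 − 300 = 60.
The remaining cell in column 2 is (1,2) = 360 − 312 = 48.
From column 3, 360 − (54 + 76 + 88 + 60) gives (1,3) = 82.
Using column 5: 90 + 62 + 56 + 68 + ? → (3,5) = 360 − 276 = 84.
From main diagonal, 360 − (70 + 76 + 72 + 68) gives (1,1) = 74.
Row 1 must total 360; the given cells sum to 294, so (1,4) = 66.
The remaining cell in column 1 is (3,1) = 360 − 302 = 58.
Using column 4: 66 + 78 + 72 + 94 + ? → (3,4) = 360 − 310 = 50.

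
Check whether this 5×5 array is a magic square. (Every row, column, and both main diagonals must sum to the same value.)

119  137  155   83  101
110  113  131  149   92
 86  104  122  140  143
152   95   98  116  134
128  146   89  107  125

Yes

Row 1: 119 + 137 + 155 + 83 + 101 = 595.
Row 2: 110 + 113 + 131 + 149 + 92 = 595.
Row 3: 86 + 104 + 122 + 140 + 143 = 595.
Row 4: 152 + 95 + 98 + 116 + 134 = 595.
Row 5: 128 + 146 + 89 + 107 + 125 = 595.
Column 1: 119 + 110 + 86 + 152 + 128 = 595.
Column 2: 137 + 113 + 104 + 95 + 146 = 595.
Column 3: 155 + 131 + 122 + 98 + 89 = 595.
Column 4: 83 + 149 + 140 + 116 + 107 = 595.
Column 5: 101 + 92 + 143 + 134 + 125 = 595.
Main diagonal: 119 + 113 + 122 + 116 + 125 = 595.
Anti-diagonal: 101 + 149 + 122 + 95 + 128 = 595.
All lines sum to 595.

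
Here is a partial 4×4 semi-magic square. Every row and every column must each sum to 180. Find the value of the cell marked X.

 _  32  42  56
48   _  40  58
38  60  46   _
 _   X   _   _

54

Row 1 needs 180; the known cells sum to 130, so (1,1) = 50.
Row 2 must total 180; the given cells sum to 146, so (2,2) = 34.
Row 3 must total 180; the given cells sum to 144, so (3,4) = 36.
From column 1, 180 − (50 + 48 + 38) gives (4,1) = 44.
The remaining cell in column 2 is (4,2) = 180 − 126 = 54.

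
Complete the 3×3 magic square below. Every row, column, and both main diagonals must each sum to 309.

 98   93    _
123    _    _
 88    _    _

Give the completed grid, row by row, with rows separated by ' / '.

Using row 1: 98 + 93 + ? → (1,3) = 309 − 191 = 118.
Using anti-diagonal: 118 + 88 + ? → (2,2) = 309 − 206 = 103.
Row 2 must total 309; the given cells sum to 226, so (2,3) = 83.
The remaining cell in column 2 is (3,2) = 309 − 196 = 113.
Column 3: 118 + 83 + ? = 309, so (3,3) = 108.

98 93 118 / 123 103 83 / 88 113 108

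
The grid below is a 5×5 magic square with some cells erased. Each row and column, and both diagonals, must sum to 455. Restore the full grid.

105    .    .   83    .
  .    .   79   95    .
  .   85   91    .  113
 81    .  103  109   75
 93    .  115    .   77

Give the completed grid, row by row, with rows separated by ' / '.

105 111 67 83 89 / 107 73 79 95 101 / 69 85 91 97 113 / 81 87 103 109 75 / 93 99 115 71 77

Row 4: 81 + 103 + 109 + 75 + ? = 455, so (4,2) = 87.
From column 3, 455 − (79 + 91 + 103 + 115) gives (1,3) = 67.
Using main diagonal: 105 + 91 + 109 + 77 + ? → (2,2) = 455 − 382 = 73.
Using anti-diagonal: 95 + 91 + 87 + 93 + ? → (1,5) = 455 − 366 = 89.
Row 1 needs 455; the known cells sum to 344, so (1,2) = 111.
From column 2, 455 − (111 + 73 + 85 + 87) gives (5,2) = 99.
The remaining cell in column 5 is (2,5) = 455 − 354 = 101.
From row 2, 455 − (73 + 79 + 95 + 101) gives (2,1) = 107.
Row 5 must total 455; the given cells sum to 384, so (5,4) = 71.
Using column 1: 105 + 107 + 81 + 93 + ? → (3,1) = 455 − 386 = 69.
Column 4: 83 + 95 + 109 + 71 + ? = 455, so (3,4) = 97.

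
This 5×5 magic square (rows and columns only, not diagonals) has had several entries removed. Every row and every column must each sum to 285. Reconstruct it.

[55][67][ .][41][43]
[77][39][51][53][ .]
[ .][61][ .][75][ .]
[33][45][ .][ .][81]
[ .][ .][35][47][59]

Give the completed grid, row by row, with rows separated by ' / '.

Row 1 must total 285; the given cells sum to 206, so (1,3) = 79.
Row 2 needs 285; the known cells sum to 220, so (2,5) = 65.
Column 2: 67 + 39 + 61 + 45 + ? = 285, so (5,2) = 73.
Using column 4: 41 + 53 + 75 + 47 + ? → (4,4) = 285 − 216 = 69.
The remaining cell in column 5 is (3,5) = 285 − 248 = 37.
Row 4 needs 285; the known cells sum to 228, so (4,3) = 57.
From row 5, 285 − (73 + 35 + 47 + 59) gives (5,1) = 71.
From column 1, 285 − (55 + 77 + 33 + 71) gives (3,1) = 49.
Column 3: 79 + 51 + 57 + 35 + ? = 285, so (3,3) = 63.

55 67 79 41 43 / 77 39 51 53 65 / 49 61 63 75 37 / 33 45 57 69 81 / 71 73 35 47 59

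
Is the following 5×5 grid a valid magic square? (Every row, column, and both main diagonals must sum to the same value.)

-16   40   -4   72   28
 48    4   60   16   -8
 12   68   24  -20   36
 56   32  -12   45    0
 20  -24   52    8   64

Row 1: -16 + 40 + (-4) + 72 + 28 = 120.
Row 2: 48 + 4 + 60 + 16 + (-8) = 120.
Row 3: 12 + 68 + 24 + (-20) + 36 = 120.
Row 4: 56 + 32 + (-12) + 45 + 0 = 121.
Row 5: 20 + (-24) + 52 + 8 + 64 = 120.
Column 1: -16 + 48 + 12 + 56 + 20 = 120.
Column 2: 40 + 4 + 68 + 32 + (-24) = 120.
Column 3: -4 + 60 + 24 + (-12) + 52 = 120.
Column 4: 72 + 16 + (-20) + 45 + 8 = 121.
Column 5: 28 + (-8) + 36 + 0 + 64 = 120.
Main diagonal: -16 + 4 + 24 + 45 + 64 = 121.
Anti-diagonal: 28 + 16 + 24 + 32 + 20 = 120.

No — column 5 sums to 120 but column 4 sums to 121.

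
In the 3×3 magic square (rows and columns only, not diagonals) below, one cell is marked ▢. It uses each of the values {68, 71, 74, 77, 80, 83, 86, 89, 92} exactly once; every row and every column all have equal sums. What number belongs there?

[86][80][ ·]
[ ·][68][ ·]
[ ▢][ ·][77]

The 9 entries sum to 720, so each line sums to 720/3 = 240.
Row 1 must total 240; the given cells sum to 166, so (1,3) = 74.
Column 2: 80 + 68 + ? = 240, so (3,2) = 92.
Column 3: 74 + 77 + ? = 240, so (2,3) = 89.
Row 2 needs 240; the known cells sum to 157, so (2,1) = 83.
From row 3, 240 − (92 + 77) gives (3,1) = 71.

71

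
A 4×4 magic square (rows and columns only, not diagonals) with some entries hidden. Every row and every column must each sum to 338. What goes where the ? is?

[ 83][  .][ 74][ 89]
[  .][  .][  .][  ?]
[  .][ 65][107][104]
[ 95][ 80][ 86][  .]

The remaining cell in row 1 is (1,2) = 338 − 246 = 92.
From row 3, 338 − (65 + 107 + 104) gives (3,1) = 62.
The remaining cell in row 4 is (4,4) = 338 − 261 = 77.
The remaining cell in column 1 is (2,1) = 338 − 240 = 98.
Column 2 must total 338; the given cells sum to 237, so (2,2) = 101.
Column 3 needs 338; the known cells sum to 267, so (2,3) = 71.
The remaining cell in column 4 is (2,4) = 338 − 270 = 68.

68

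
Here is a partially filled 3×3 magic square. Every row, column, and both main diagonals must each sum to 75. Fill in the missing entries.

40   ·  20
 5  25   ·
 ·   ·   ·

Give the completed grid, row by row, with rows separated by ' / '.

Row 1: 40 + 20 + ? = 75, so (1,2) = 15.
Using row 2: 5 + 25 + ? → (2,3) = 75 − 30 = 45.
From column 1, 75 − (40 + 5) gives (3,1) = 30.
From column 2, 75 − (15 + 25) gives (3,2) = 35.
From column 3, 75 − (20 + 45) gives (3,3) = 10.

40 15 20 / 5 25 45 / 30 35 10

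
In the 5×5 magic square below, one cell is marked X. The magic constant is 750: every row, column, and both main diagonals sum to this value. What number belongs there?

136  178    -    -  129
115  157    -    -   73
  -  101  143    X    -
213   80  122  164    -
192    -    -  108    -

185

From row 4, 750 − (213 + 80 + 122 + 164) gives (4,5) = 171.
Column 1 must total 750; the given cells sum to 656, so (3,1) = 94.
Column 2: 178 + 157 + 101 + 80 + ? = 750, so (5,2) = 234.
Main diagonal must total 750; the given cells sum to 600, so (5,5) = 150.
Anti-diagonal needs 750; the known cells sum to 544, so (2,4) = 206.
Row 2: 115 + 157 + 206 + 73 + ? = 750, so (2,3) = 199.
The remaining cell in row 5 is (5,3) = 750 − 684 = 66.
Column 3: 199 + 143 + 122 + 66 + ? = 750, so (1,3) = 220.
Using column 5: 129 + 73 + 171 + 150 + ? → (3,5) = 750 − 523 = 227.
Row 1 must total 750; the given cells sum to 663, so (1,4) = 87.
From row 3, 750 − (94 + 101 + 143 + 227) gives (3,4) = 185.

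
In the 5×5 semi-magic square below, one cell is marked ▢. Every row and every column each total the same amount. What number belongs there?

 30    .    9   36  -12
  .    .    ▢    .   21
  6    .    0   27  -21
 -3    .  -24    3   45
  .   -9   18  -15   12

Column 5 is complete and sums to 45; that is the magic constant.
The remaining cell in row 1 is (1,2) = 45 − 63 = -18.
From row 3, 45 − (6 + 0 + 27 + (-21)) gives (3,2) = 33.
Using row 4: -3 + (-24) + 3 + 45 + ? → (4,2) = 45 − 21 = 24.
The remaining cell in row 5 is (5,1) = 45 − 6 = 39.
Column 1: 30 + 6 + (-3) + 39 + ? = 45, so (2,1) = -27.
Column 2 must total 45; the given cells sum to 30, so (2,2) = 15.
Column 3: 9 + 0 + (-24) + 18 + ? = 45, so (2,3) = 42.

42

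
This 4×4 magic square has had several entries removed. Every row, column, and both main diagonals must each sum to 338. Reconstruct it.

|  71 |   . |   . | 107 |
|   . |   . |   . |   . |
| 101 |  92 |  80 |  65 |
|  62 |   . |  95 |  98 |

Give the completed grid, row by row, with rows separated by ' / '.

71 74 86 107 / 104 89 77 68 / 101 92 80 65 / 62 83 95 98

Row 4: 62 + 95 + 98 + ? = 338, so (4,2) = 83.
From column 1, 338 − (71 + 101 + 62) gives (2,1) = 104.
From column 4, 338 − (107 + 65 + 98) gives (2,4) = 68.
Main diagonal needs 338; the known cells sum to 249, so (2,2) = 89.
The remaining cell in anti-diagonal is (2,3) = 338 − 261 = 77.
The remaining cell in column 2 is (1,2) = 338 − 264 = 74.
From column 3, 338 − (77 + 80 + 95) gives (1,3) = 86.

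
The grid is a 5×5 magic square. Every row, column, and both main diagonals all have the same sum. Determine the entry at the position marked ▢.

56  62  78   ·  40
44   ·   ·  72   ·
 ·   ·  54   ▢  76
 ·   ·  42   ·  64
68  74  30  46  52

60

Row 5 is complete and sums to 270; that is the magic constant.
From row 1, 270 − (56 + 62 + 78 + 40) gives (1,4) = 34.
Using column 3: 78 + 54 + 42 + 30 + ? → (2,3) = 270 − 204 = 66.
Column 5 must total 270; the given cells sum to 232, so (2,5) = 38.
Anti-diagonal: 40 + 72 + 54 + 68 + ? = 270, so (4,2) = 36.
Row 2 needs 270; the known cells sum to 220, so (2,2) = 50.
Column 2 needs 270; the known cells sum to 222, so (3,2) = 48.
From main diagonal, 270 − (56 + 50 + 54 + 52) gives (4,4) = 58.
From row 4, 270 − (36 + 42 + 58 + 64) gives (4,1) = 70.
The remaining cell in column 1 is (3,1) = 270 − 238 = 32.
Column 4: 34 + 72 + 58 + 46 + ? = 270, so (3,4) = 60.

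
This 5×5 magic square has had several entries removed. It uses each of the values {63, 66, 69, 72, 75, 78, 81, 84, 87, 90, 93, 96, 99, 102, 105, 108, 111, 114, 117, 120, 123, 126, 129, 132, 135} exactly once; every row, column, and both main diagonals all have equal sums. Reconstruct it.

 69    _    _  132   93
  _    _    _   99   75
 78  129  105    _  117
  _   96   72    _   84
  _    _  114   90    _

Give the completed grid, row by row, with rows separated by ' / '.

The 25 entries sum to 2475, so each line sums to 2475/5 = 495.
Row 3: 78 + 129 + 105 + 117 + ? = 495, so (3,4) = 66.
The remaining cell in column 4 is (4,4) = 495 − 387 = 108.
The remaining cell in column 5 is (5,5) = 495 − 369 = 126.
Using main diagonal: 69 + 105 + 108 + 126 + ? → (2,2) = 495 − 408 = 87.
Anti-diagonal must total 495; the given cells sum to 393, so (5,1) = 102.
Row 4 needs 495; the known cells sum to 360, so (4,1) = 135.
The remaining cell in row 5 is (5,2) = 495 − 432 = 63.
Using column 1: 69 + 78 + 135 + 102 + ? → (2,1) = 495 − 384 = 111.
Column 2 needs 495; the known cells sum to 375, so (1,2) = 120.
Row 1: 69 + 120 + 132 + 93 + ? = 495, so (1,3) = 81.
Row 2 must total 495; the given cells sum to 372, so (2,3) = 123.

69 120 81 132 93 / 111 87 123 99 75 / 78 129 105 66 117 / 135 96 72 108 84 / 102 63 114 90 126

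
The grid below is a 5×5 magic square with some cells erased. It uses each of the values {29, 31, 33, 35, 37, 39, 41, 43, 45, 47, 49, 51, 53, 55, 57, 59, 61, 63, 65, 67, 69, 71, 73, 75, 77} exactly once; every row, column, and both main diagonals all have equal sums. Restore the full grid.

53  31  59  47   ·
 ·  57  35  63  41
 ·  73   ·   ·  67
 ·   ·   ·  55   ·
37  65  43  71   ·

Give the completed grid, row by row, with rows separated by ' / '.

The 25 entries sum to 1325, so each line sums to 1325/5 = 265.
Row 1 must total 265; the given cells sum to 190, so (1,5) = 75.
Row 2 must total 265; the given cells sum to 196, so (2,1) = 69.
Row 5 must total 265; the given cells sum to 216, so (5,5) = 49.
Column 2 must total 265; the given cells sum to 226, so (4,2) = 39.
Column 4: 47 + 63 + 55 + 71 + ? = 265, so (3,4) = 29.
Column 5: 75 + 41 + 67 + 49 + ? = 265, so (4,5) = 33.
The remaining cell in main diagonal is (3,3) = 265 − 214 = 51.
Using row 3: 73 + 51 + 29 + 67 + ? → (3,1) = 265 − 220 = 45.
Column 1 must total 265; the given cells sum to 204, so (4,1) = 61.
The remaining cell in column 3 is (4,3) = 265 − 188 = 77.

53 31 59 47 75 / 69 57 35 63 41 / 45 73 51 29 67 / 61 39 77 55 33 / 37 65 43 71 49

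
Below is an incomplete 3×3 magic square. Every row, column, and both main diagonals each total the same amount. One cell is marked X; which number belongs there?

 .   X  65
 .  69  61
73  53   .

Anti-diagonal is complete and sums to 207; that is the magic constant.
Row 2 needs 207; the known cells sum to 130, so (2,1) = 77.
Row 3: 73 + 53 + ? = 207, so (3,3) = 81.
Column 1 must total 207; the given cells sum to 150, so (1,1) = 57.
Column 2 needs 207; the known cells sum to 122, so (1,2) = 85.

85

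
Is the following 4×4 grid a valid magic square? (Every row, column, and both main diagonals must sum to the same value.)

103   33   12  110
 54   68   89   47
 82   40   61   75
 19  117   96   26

Yes

Row 1: 103 + 33 + 12 + 110 = 258.
Row 2: 54 + 68 + 89 + 47 = 258.
Row 3: 82 + 40 + 61 + 75 = 258.
Row 4: 19 + 117 + 96 + 26 = 258.
Column 1: 103 + 54 + 82 + 19 = 258.
Column 2: 33 + 68 + 40 + 117 = 258.
Column 3: 12 + 89 + 61 + 96 = 258.
Column 4: 110 + 47 + 75 + 26 = 258.
Main diagonal: 103 + 68 + 61 + 26 = 258.
Anti-diagonal: 110 + 89 + 40 + 19 = 258.
All lines sum to 258.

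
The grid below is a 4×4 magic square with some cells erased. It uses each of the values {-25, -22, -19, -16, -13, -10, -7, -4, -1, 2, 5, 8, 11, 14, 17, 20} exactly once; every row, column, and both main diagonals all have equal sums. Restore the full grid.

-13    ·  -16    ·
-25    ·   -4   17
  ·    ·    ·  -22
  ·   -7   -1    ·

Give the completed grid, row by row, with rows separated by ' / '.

The 16 entries sum to -40, so each line sums to -40/4 = -10.
Row 2 needs -10; the known cells sum to -12, so (2,2) = 2.
Column 3: -16 + (-4) + (-1) + ? = -10, so (3,3) = 11.
Main diagonal: -13 + 2 + 11 + ? = -10, so (4,4) = -10.
The remaining cell in row 4 is (4,1) = -10 − (-18) = 8.
Column 1: -13 + (-25) + 8 + ? = -10, so (3,1) = 20.
Column 4 needs -10; the known cells sum to -15, so (1,4) = 5.
The remaining cell in anti-diagonal is (3,2) = -10 − 9 = -19.
Row 1: -13 + (-16) + 5 + ? = -10, so (1,2) = 14.

-13 14 -16 5 / -25 2 -4 17 / 20 -19 11 -22 / 8 -7 -1 -10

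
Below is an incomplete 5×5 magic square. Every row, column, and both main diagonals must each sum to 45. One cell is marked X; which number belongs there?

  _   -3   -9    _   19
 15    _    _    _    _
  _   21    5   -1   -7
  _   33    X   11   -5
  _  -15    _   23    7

17

Row 3 needs 45; the known cells sum to 18, so (3,1) = 27.
Using column 2: -3 + 21 + 33 + (-15) + ? → (2,2) = 45 − 36 = 9.
The remaining cell in column 5 is (2,5) = 45 − 14 = 31.
Using main diagonal: 9 + 5 + 11 + 7 + ? → (1,1) = 45 − 32 = 13.
Row 1 must total 45; the given cells sum to 20, so (1,4) = 25.
Using column 4: 25 + (-1) + 11 + 23 + ? → (2,4) = 45 − 58 = -13.
Anti-diagonal must total 45; the given cells sum to 44, so (5,1) = 1.
The remaining cell in row 2 is (2,3) = 45 − 42 = 3.
Row 5: 1 + (-15) + 23 + 7 + ? = 45, so (5,3) = 29.
From column 1, 45 − (13 + 15 + 27 + 1) gives (4,1) = -11.
Column 3: -9 + 3 + 5 + 29 + ? = 45, so (4,3) = 17.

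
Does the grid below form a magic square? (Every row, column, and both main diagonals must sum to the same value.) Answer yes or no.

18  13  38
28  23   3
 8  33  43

No — row 2 sums to 54 but row 1 sums to 69.

Row 1: 18 + 13 + 38 = 69.
Row 2: 28 + 23 + 3 = 54.
Row 3: 8 + 33 + 43 = 84.
Column 1: 18 + 28 + 8 = 54.
Column 2: 13 + 23 + 33 = 69.
Column 3: 38 + 3 + 43 = 84.
Main diagonal: 18 + 23 + 43 = 84.
Anti-diagonal: 38 + 23 + 8 = 69.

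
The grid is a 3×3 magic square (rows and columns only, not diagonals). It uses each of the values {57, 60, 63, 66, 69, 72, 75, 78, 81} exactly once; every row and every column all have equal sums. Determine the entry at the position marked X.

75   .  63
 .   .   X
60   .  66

78

The 9 entries sum to 621, so each line sums to 621/3 = 207.
From row 1, 207 − (75 + 63) gives (1,2) = 69.
Using row 3: 60 + 66 + ? → (3,2) = 207 − 126 = 81.
Column 1 must total 207; the given cells sum to 135, so (2,1) = 72.
Column 2 needs 207; the known cells sum to 150, so (2,2) = 57.
From column 3, 207 − (63 + 66) gives (2,3) = 78.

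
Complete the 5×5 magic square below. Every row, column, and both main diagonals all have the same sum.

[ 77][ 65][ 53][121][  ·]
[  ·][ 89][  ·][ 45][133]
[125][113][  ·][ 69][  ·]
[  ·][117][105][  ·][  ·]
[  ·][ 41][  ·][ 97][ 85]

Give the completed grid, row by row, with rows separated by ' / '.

77 65 53 121 109 / 101 89 57 45 133 / 125 113 81 69 37 / 49 117 105 93 61 / 73 41 129 97 85

Column 2 is already complete: 65 + 89 + 113 + 117 + 41 = 425, so that is the magic constant.
Row 1 must total 425; the given cells sum to 316, so (1,5) = 109.
Column 4: 121 + 45 + 69 + 97 + ? = 425, so (4,4) = 93.
Main diagonal must total 425; the given cells sum to 344, so (3,3) = 81.
From anti-diagonal, 425 − (109 + 45 + 81 + 117) gives (5,1) = 73.
Row 3 needs 425; the known cells sum to 388, so (3,5) = 37.
Row 5 needs 425; the known cells sum to 296, so (5,3) = 129.
Column 3 must total 425; the given cells sum to 368, so (2,3) = 57.
Using column 5: 109 + 133 + 37 + 85 + ? → (4,5) = 425 − 364 = 61.
Row 2 must total 425; the given cells sum to 324, so (2,1) = 101.
Using row 4: 117 + 105 + 93 + 61 + ? → (4,1) = 425 − 376 = 49.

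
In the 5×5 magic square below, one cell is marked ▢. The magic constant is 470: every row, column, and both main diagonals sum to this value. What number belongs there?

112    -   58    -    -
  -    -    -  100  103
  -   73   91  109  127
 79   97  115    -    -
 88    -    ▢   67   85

From row 3, 470 − (73 + 91 + 109 + 127) gives (3,1) = 70.
Column 1 must total 470; the given cells sum to 349, so (2,1) = 121.
From anti-diagonal, 470 − (100 + 91 + 97 + 88) gives (1,5) = 94.
The remaining cell in column 5 is (4,5) = 470 − 409 = 61.
From row 4, 470 − (79 + 97 + 115 + 61) gives (4,4) = 118.
Column 4: 100 + 109 + 118 + 67 + ? = 470, so (1,4) = 76.
Main diagonal needs 470; the known cells sum to 406, so (2,2) = 64.
Using row 1: 112 + 58 + 76 + 94 + ? → (1,2) = 470 − 340 = 130.
Using row 2: 121 + 64 + 100 + 103 + ? → (2,3) = 470 − 388 = 82.
The remaining cell in column 2 is (5,2) = 470 − 364 = 106.
Using column 3: 58 + 82 + 91 + 115 + ? → (5,3) = 470 − 346 = 124.

124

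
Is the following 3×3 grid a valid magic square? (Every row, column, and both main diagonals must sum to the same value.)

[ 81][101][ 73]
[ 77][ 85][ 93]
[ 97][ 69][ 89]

Row 1: 81 + 101 + 73 = 255.
Row 2: 77 + 85 + 93 = 255.
Row 3: 97 + 69 + 89 = 255.
Column 1: 81 + 77 + 97 = 255.
Column 2: 101 + 85 + 69 = 255.
Column 3: 73 + 93 + 89 = 255.
Main diagonal: 81 + 85 + 89 = 255.
Anti-diagonal: 73 + 85 + 97 = 255.
All lines sum to 255.

Yes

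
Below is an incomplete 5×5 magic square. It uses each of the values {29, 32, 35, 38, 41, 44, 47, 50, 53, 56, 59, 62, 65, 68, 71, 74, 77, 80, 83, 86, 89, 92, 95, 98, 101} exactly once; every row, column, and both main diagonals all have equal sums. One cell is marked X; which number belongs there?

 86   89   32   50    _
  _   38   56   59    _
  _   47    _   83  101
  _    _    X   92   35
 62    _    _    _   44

74

The 25 entries sum to 1625, so each line sums to 1625/5 = 325.
Row 1: 86 + 89 + 32 + 50 + ? = 325, so (1,5) = 68.
From column 4, 325 − (50 + 59 + 83 + 92) gives (5,4) = 41.
From column 5, 325 − (68 + 101 + 35 + 44) gives (2,5) = 77.
Using main diagonal: 86 + 38 + 92 + 44 + ? → (3,3) = 325 − 260 = 65.
Anti-diagonal must total 325; the given cells sum to 254, so (4,2) = 71.
From row 2, 325 − (38 + 56 + 59 + 77) gives (2,1) = 95.
The remaining cell in row 3 is (3,1) = 325 − 296 = 29.
Using column 1: 86 + 95 + 29 + 62 + ? → (4,1) = 325 − 272 = 53.
The remaining cell in column 2 is (5,2) = 325 − 245 = 80.
From row 4, 325 − (53 + 71 + 92 + 35) gives (4,3) = 74.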